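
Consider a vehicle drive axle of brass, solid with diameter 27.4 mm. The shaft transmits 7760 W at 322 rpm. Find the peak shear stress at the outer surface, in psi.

8260 psi

ω = 2π·322/60 = 33.72 rad/s, so T = P/ω = 7760 / 33.72 = 230.1 N·m.
J = πd⁴/32 = π(0.0274)⁴/32 = 5.534×10^-8 m⁴.
τ_max = T·r/J = 230.1 × 0.0137 / 5.534×10^-8 = 5.698×10^7 Pa.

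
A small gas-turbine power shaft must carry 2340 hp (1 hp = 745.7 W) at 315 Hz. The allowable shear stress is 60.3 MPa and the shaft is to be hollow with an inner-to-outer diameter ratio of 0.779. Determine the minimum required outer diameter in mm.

49.0 mm

ω = 2π·315 = 1979 rad/s, so T = P/ω = 2340×745.7 / 1979 = 881.6 N·m.
For a hollow shaft with d_i/d_o = 0.779: τ_max = 16T/(π d_o³ (1−k⁴)), so d_o = [16T/(π τ_allow (1−k⁴))]^(1/3) = [16·881.6/(π·6.03×10^7·0.6317)]^(1/3) = 0.04903 m.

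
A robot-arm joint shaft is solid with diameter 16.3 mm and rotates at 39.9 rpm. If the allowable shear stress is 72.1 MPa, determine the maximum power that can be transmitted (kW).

J = πd⁴/32 = π(0.0163)⁴/32 = 6.930×10^-9 m⁴.
T_max = τ_allow·J/r = 7.21×10^7 × 6.930×10^-9 / 0.00815 = 61.31 N·m.
ω = 2π·39.9/60 = 4.178 rad/s, so P_max = T_max·ω = 256.2 W.

0.256 kW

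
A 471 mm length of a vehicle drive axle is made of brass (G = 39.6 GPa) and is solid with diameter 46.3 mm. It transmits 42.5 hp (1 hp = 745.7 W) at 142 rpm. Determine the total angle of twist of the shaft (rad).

ω = 2π·142/60 = 14.87 rad/s, so T = P/ω = 42.5×745.7 / 14.87 = 2131 N·m.
J = πd⁴/32 = π(0.0463)⁴/32 = 4.512×10^-7 m⁴.
θ = T·L/(G·J) = 2131 × 0.471 / (39.6×10⁹ × 4.512×10^-7) = 0.05619 rad.

0.0562 rad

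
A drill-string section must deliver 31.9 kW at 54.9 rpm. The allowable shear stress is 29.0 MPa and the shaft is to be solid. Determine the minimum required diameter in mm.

99.1 mm

ω = 2π·54.9/60 = 5.749 rad/s, so T = P/ω = 31.9×10³ / 5.749 = 5549 N·m.
For a solid shaft τ_max = 16T/(πd³), so d = (16T/(π τ_allow))^(1/3) = (16·5549/(π·2.90×10^7))^(1/3) = 0.09914 m.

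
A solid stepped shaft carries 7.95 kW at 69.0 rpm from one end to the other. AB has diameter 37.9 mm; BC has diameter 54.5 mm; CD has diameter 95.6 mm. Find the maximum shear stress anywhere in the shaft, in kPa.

103000 kPa

ω = 2π·69.0/60 = 7.226 rad/s, so T = P/ω = 7.95×10³ / 7.226 = 1100 N·m.
Under the same torque, τ_max = 16T/(πd³) is largest where d is smallest — segment AB (d = 37.9 mm).
τ_max = 16·1100/(π·(0.0379)³) = 1.029×10^8 Pa.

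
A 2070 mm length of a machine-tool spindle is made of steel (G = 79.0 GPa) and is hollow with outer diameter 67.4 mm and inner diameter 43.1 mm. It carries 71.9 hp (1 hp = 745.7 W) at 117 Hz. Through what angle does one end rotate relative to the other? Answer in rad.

0.00113 rad

ω = 2π·117 = 735.1 rad/s, so T = P/ω = 71.9×745.7 / 735.1 = 72.93 N·m.
J = π(d_o⁴ − d_i⁴)/32 = π(0.0674⁴ − 0.0431⁴)/32 = 1.687×10^-6 m⁴.
θ = T·L/(G·J) = 72.93 × 2.07 / (79.0×10⁹ × 1.687×10^-6) = 1.133×10^-3 rad.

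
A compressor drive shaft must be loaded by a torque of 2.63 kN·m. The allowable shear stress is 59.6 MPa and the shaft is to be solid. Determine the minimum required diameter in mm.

For a solid shaft τ_max = 16T/(πd³), so d = (16T/(π τ_allow))^(1/3) = (16·2630/(π·5.96×10^7))^(1/3) = 0.06080 m.

60.8 mm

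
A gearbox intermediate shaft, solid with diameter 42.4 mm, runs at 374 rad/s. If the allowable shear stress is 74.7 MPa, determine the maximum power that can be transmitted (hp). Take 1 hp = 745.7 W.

J = πd⁴/32 = π(0.0424)⁴/32 = 3.173×10^-7 m⁴.
T_max = τ_allow·J/r = 7.47×10^7 × 3.173×10^-7 / 0.0212 = 1118 N·m.
ω = 374 rad/s, so P_max = T_max·ω = 4.181×10^5 W.

561 hp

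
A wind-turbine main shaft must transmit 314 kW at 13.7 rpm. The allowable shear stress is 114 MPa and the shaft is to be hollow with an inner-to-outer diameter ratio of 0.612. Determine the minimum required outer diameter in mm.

225 mm

ω = 2π·13.7/60 = 1.435 rad/s, so T = P/ω = 314×10³ / 1.435 = 218900 N·m.
For a hollow shaft with d_i/d_o = 0.612: τ_max = 16T/(π d_o³ (1−k⁴)), so d_o = [16T/(π τ_allow (1−k⁴))]^(1/3) = [16·218900/(π·1.14×10^8·0.8597)]^(1/3) = 0.2249 m.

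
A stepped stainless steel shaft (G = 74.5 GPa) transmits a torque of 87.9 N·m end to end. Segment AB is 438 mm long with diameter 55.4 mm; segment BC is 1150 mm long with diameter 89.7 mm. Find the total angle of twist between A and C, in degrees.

J_AB = π(0.0554)⁴/32 = 9.25×10^-7 m⁴; J_BC = π(0.0897)⁴/32 = 6.36×10^-6 m⁴.
θ = (T/G)·Σ L_i/J_i = (87.90/74.5×10⁹)·(0.438/9.25×10^-7 + 1.15/6.36×10^-6) = 7.723×10^-4 rad.

0.0442°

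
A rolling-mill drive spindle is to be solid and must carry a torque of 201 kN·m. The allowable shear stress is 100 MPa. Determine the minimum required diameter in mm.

For a solid shaft τ_max = 16T/(πd³), so d = (16T/(π τ_allow))^(1/3) = (16·201000/(π·1.00×10^8))^(1/3) = 0.2171 m.

217 mm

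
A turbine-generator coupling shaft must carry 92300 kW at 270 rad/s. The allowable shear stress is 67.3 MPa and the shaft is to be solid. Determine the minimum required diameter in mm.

ω = 270 rad/s, so T = P/ω = 92300×10³ / 270.0 = 341900 N·m.
For a solid shaft τ_max = 16T/(πd³), so d = (16T/(π τ_allow))^(1/3) = (16·341900/(π·6.73×10^7))^(1/3) = 0.2958 m.

296 mm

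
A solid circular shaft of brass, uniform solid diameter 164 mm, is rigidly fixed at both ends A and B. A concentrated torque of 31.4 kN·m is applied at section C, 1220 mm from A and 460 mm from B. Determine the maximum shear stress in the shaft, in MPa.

26.3 MPa

With uniform GJ and both ends fixed, compatibility θ_AC = θ_CB gives T_A·a = T_B·b, together with T_A + T_B = T₀.
T_A = T₀·b/(a+b) = 31400·460/1680 = 8598 N·m; T_B = 22800 N·m.
τ in each portion: τ_AC = 9.93×10^6 Pa, τ_CB = 2.63×10^7 Pa; maximum is in CB.
τ_max = T_CB·r/J = 22800·0.0820/7.10×10^-5 = 2.633×10^7 Pa.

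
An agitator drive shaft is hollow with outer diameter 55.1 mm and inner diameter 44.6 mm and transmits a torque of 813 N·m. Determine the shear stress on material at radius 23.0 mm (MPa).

J = π(d_o⁴ − d_i⁴)/32 = π(0.0551⁴ − 0.0446⁴)/32 = 5.165×10^-7 m⁴.
Shear stress varies linearly with radius: τ = T·r/J = 813.0 × 0.0230 / 5.165×10^-7 = 3.621×10^7 Pa.

36.2 MPa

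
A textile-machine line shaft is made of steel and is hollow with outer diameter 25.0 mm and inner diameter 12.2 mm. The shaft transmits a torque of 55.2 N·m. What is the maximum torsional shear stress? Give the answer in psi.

J = π(d_o⁴ − d_i⁴)/32 = π(0.0250⁴ − 0.0122⁴)/32 = 3.617×10^-8 m⁴.
τ_max = T·r/J = 55.20 × 0.0125 / 3.617×10^-8 = 1.907×10^7 Pa.

2770 psi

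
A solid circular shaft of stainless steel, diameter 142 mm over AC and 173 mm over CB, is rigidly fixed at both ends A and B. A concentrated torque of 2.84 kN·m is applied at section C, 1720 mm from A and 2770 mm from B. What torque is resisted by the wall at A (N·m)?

1200 N·m

Compatibility: T_A·a/J_AC = T_B·b/J_CB with T_A + T_B = T₀.
J_AC = 3.99×10^-5 m⁴, J_CB = 8.79×10^-5 m⁴, so T_A = T₀·(J_AC/a)/((J_AC/a)+(J_CB/b)) = 1199 N·m, T_B = 1641 N·m.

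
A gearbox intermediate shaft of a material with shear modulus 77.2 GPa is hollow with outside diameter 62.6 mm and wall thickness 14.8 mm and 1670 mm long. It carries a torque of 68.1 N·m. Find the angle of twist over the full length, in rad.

0.00106 rad

J = π(d_o⁴ − d_i⁴)/32 = π(0.0626⁴ − 0.0330⁴)/32 = 1.391×10^-6 m⁴.
θ = T·L/(G·J) = 68.10 × 1.67 / (77.2×10⁹ × 1.391×10^-6) = 1.059×10^-3 rad.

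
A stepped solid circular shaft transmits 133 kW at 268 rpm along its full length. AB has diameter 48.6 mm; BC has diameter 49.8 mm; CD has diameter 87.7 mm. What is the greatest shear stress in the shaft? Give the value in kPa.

ω = 2π·268/60 = 28.06 rad/s, so T = P/ω = 133×10³ / 28.06 = 4739 N·m.
Under the same torque, τ_max = 16T/(πd³) is largest where d is smallest — segment AB (d = 48.6 mm).
τ_max = 16·4739/(π·(0.0486)³) = 2.103×10^8 Pa.

210000 kPa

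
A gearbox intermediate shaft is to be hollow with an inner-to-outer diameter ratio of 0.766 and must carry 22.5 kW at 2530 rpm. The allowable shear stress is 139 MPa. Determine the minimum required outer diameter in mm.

16.8 mm

ω = 2π·2530/60 = 264.9 rad/s, so T = P/ω = 22.5×10³ / 264.9 = 84.92 N·m.
For a hollow shaft with d_i/d_o = 0.766: τ_max = 16T/(π d_o³ (1−k⁴)), so d_o = [16T/(π τ_allow (1−k⁴))]^(1/3) = [16·84.92/(π·1.39×10^8·0.6557)]^(1/3) = 0.01680 m.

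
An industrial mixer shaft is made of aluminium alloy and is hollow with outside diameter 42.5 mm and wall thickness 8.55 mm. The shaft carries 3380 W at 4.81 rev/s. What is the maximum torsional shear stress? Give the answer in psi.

1230 psi

ω = 2π·4.81 = 30.22 rad/s, so T = P/ω = 3380 / 30.22 = 111.8 N·m.
J = π(d_o⁴ − d_i⁴)/32 = π(0.0425⁴ − 0.0254⁴)/32 = 2.794×10^-7 m⁴.
τ_max = T·r/J = 111.8 × 0.0213 / 2.794×10^-7 = 8.505×10^6 Pa.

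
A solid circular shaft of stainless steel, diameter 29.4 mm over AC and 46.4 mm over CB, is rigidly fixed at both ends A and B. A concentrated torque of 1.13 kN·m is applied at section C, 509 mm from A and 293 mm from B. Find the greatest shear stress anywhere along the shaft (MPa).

52.7 MPa

Compatibility: T_A·a/J_AC = T_B·b/J_CB with T_A + T_B = T₀.
J_AC = 7.33×10^-8 m⁴, J_CB = 4.55×10^-7 m⁴, so T_A = T₀·(J_AC/a)/((J_AC/a)+(J_CB/b)) = 95.94 N·m, T_B = 1034 N·m.
τ in each portion: τ_AC = 1.92×10^7 Pa, τ_CB = 5.27×10^7 Pa; maximum is in CB.
τ_max = T_CB·r/J = 1034·0.0232/4.55×10^-7 = 5.272×10^7 Pa.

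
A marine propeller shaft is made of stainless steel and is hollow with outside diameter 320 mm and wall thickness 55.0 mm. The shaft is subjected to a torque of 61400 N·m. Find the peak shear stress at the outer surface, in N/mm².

J = π(d_o⁴ − d_i⁴)/32 = π(0.320⁴ − 0.210⁴)/32 = 8.385×10^-4 m⁴.
τ_max = T·r/J = 61400 × 0.160 / 8.385×10^-4 = 1.172×10^7 Pa.

11.7 N/mm²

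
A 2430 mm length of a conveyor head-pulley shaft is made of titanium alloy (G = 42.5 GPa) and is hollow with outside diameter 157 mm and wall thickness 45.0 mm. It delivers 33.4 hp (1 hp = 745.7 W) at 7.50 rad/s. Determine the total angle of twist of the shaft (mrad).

3.29 mrad

ω = 7.50 rad/s, so T = P/ω = 33.4×745.7 / 7.500 = 3321 N·m.
J = π(d_o⁴ − d_i⁴)/32 = π(0.157⁴ − 0.0670⁴)/32 = 5.767×10^-5 m⁴.
θ = T·L/(G·J) = 3321 × 2.43 / (42.5×10⁹ × 5.767×10^-5) = 3.292×10^-3 rad.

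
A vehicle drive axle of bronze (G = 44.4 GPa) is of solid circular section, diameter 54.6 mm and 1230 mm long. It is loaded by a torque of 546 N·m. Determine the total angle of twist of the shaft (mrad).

J = πd⁴/32 = π(0.0546)⁴/32 = 8.725×10^-7 m⁴.
θ = T·L/(G·J) = 546.0 × 1.23 / (44.4×10⁹ × 8.725×10^-7) = 0.01734 rad.

17.3 mrad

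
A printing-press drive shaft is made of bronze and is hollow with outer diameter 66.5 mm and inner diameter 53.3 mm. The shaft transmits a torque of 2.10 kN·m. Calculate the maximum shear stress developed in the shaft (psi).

J = π(d_o⁴ − d_i⁴)/32 = π(0.0665⁴ − 0.0533⁴)/32 = 1.128×10^-6 m⁴.
τ_max = T·r/J = 2100 × 0.0333 / 1.128×10^-6 = 6.192×10^7 Pa.

8980 psi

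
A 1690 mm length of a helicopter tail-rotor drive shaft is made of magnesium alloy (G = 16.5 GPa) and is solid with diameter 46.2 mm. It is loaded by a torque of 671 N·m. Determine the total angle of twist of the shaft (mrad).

154 mrad

J = πd⁴/32 = π(0.0462)⁴/32 = 4.473×10^-7 m⁴.
θ = T·L/(G·J) = 671.0 × 1.69 / (16.5×10⁹ × 4.473×10^-7) = 0.1537 rad.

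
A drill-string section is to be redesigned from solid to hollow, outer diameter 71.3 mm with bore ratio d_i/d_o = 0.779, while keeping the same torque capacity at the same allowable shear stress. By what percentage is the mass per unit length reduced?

46.6 %

Equal τ_max and T ⇒ the solid shaft needs d_s³ = d_o³(1−k⁴), so d_s = 71.3·(1−0.779⁴)^(1/3) = 61.18 mm.
Area ratio A_h/A_s = d_o²(1−k²)/d_s² = (1−k²)/(1−k⁴)^(2/3) = 0.5340.
Mass saving = 1 − 0.5340 = 46.6 %.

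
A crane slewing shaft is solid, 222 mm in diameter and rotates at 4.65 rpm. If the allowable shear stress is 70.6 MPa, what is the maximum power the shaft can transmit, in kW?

73.9 kW

J = πd⁴/32 = π(0.222)⁴/32 = 2.385×10^-4 m⁴.
T_max = τ_allow·J/r = 7.06×10^7 × 2.385×10^-4 / 0.111 = 151700 N·m.
ω = 2π·4.65/60 = 0.4869 rad/s, so P_max = T_max·ω = 7.385×10^4 W.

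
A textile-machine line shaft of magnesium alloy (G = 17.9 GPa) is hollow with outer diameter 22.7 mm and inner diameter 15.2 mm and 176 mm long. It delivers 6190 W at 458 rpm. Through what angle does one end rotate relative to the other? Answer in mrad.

60.9 mrad

ω = 2π·458/60 = 47.96 rad/s, so T = P/ω = 6190 / 47.96 = 129.1 N·m.
J = π(d_o⁴ − d_i⁴)/32 = π(0.0227⁴ − 0.0152⁴)/32 = 2.083×10^-8 m⁴.
θ = T·L/(G·J) = 129.1 × 0.176 / (17.9×10⁹ × 2.083×10^-8) = 0.06093 rad.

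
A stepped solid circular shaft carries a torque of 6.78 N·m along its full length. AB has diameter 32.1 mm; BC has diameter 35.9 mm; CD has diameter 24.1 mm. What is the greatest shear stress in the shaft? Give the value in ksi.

Under the same torque, τ_max = 16T/(πd³) is largest where d is smallest — segment CD (d = 24.1 mm).
τ_max = 16·6.780/(π·(0.0241)³) = 2.467×10^6 Pa.

0.358 ksi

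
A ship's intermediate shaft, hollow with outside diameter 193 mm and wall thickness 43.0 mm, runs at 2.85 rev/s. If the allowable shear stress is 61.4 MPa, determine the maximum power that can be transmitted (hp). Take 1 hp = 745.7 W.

J = π(d_o⁴ − d_i⁴)/32 = π(0.193⁴ − 0.107⁴)/32 = 1.233×10^-4 m⁴.
T_max = τ_allow·J/r = 6.14×10^7 × 1.233×10^-4 / 0.0965 = 78480 N·m.
ω = 2π·2.85 = 17.91 rad/s, so P_max = T_max·ω = 1.405×10^6 W.

1880 hp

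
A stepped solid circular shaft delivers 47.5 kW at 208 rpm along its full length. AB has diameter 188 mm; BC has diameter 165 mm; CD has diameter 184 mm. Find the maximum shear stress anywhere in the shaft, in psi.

ω = 2π·208/60 = 21.78 rad/s, so T = P/ω = 47.5×10³ / 21.78 = 2181 N·m.
Under the same torque, τ_max = 16T/(πd³) is largest where d is smallest — segment BC (d = 165 mm).
τ_max = 16·2181/(π·(0.165)³) = 2.472×10^6 Pa.

359 psi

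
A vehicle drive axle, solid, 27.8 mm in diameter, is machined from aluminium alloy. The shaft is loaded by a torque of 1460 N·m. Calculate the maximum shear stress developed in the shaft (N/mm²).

346 N/mm²

J = πd⁴/32 = π(0.0278)⁴/32 = 5.864×10^-8 m⁴.
τ_max = T·r/J = 1460 × 0.0139 / 5.864×10^-8 = 3.461×10^8 Pa.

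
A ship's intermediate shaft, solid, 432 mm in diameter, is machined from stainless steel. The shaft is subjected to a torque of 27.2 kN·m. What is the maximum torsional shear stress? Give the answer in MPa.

J = πd⁴/32 = π(0.432)⁴/32 = 3.419×10^-3 m⁴.
τ_max = T·r/J = 27200 × 0.216 / 3.419×10^-3 = 1.718×10^6 Pa.

1.72 MPa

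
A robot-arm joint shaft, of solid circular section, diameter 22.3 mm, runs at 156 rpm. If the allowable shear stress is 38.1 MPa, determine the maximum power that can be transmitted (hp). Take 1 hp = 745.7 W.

1.82 hp

J = πd⁴/32 = π(0.0223)⁴/32 = 2.428×10^-8 m⁴.
T_max = τ_allow·J/r = 3.81×10^7 × 2.428×10^-8 / 0.0112 = 82.96 N·m.
ω = 2π·156/60 = 16.34 rad/s, so P_max = T_max·ω = 1355 W.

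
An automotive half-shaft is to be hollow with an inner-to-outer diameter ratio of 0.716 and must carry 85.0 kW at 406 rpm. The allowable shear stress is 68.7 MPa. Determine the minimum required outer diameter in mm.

58.6 mm

ω = 2π·406/60 = 42.52 rad/s, so T = P/ω = 85.0×10³ / 42.52 = 1999 N·m.
For a hollow shaft with d_i/d_o = 0.716: τ_max = 16T/(π d_o³ (1−k⁴)), so d_o = [16T/(π τ_allow (1−k⁴))]^(1/3) = [16·1999/(π·6.87×10^7·0.7372)]^(1/3) = 0.05858 m.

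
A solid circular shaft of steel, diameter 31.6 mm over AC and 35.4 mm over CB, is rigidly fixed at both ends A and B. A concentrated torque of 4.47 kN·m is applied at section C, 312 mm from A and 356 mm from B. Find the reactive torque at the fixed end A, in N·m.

1880 N·m

Compatibility: T_A·a/J_AC = T_B·b/J_CB with T_A + T_B = T₀.
J_AC = 9.79×10^-8 m⁴, J_CB = 1.54×10^-7 m⁴, so T_A = T₀·(J_AC/a)/((J_AC/a)+(J_CB/b)) = 1878 N·m, T_B = 2592 N·m.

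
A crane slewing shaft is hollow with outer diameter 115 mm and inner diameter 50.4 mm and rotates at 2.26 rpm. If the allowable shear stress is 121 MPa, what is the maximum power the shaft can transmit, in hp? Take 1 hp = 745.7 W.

11.0 hp

J = π(d_o⁴ − d_i⁴)/32 = π(0.115⁴ − 0.0504⁴)/32 = 1.654×10^-5 m⁴.
T_max = τ_allow·J/r = 1.21×10^8 × 1.654×10^-5 / 0.0575 = 34800 N·m.
ω = 2π·2.26/60 = 0.2367 rad/s, so P_max = T_max·ω = 8236 W.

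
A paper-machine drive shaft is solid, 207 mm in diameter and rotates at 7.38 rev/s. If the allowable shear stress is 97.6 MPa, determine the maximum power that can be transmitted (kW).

J = πd⁴/32 = π(0.207)⁴/32 = 1.803×10^-4 m⁴.
T_max = τ_allow·J/r = 9.76×10^7 × 1.803×10^-4 / 0.103 = 170000 N·m.
ω = 2π·7.38 = 46.37 rad/s, so P_max = T_max·ω = 7.882×10^6 W.

7880 kW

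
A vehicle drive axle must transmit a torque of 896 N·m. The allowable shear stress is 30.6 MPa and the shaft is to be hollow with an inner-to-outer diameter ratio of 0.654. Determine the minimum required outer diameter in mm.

56.7 mm

For a hollow shaft with d_i/d_o = 0.654: τ_max = 16T/(π d_o³ (1−k⁴)), so d_o = [16T/(π τ_allow (1−k⁴))]^(1/3) = [16·896.0/(π·3.06×10^7·0.8171)]^(1/3) = 0.05672 m.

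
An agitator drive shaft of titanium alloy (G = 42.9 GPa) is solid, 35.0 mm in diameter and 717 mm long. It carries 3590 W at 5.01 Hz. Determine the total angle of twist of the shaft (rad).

ω = 2π·5.01 = 31.48 rad/s, so T = P/ω = 3590 / 31.48 = 114.0 N·m.
J = πd⁴/32 = π(0.0350)⁴/32 = 1.473×10^-7 m⁴.
θ = T·L/(G·J) = 114.0 × 0.717 / (42.9×10⁹ × 1.473×10^-7) = 0.01294 rad.

0.0129 rad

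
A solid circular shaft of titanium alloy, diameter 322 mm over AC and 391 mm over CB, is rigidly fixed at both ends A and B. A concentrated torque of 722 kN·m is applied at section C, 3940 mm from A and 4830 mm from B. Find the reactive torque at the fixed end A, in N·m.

260000 N·m

Compatibility: T_A·a/J_AC = T_B·b/J_CB with T_A + T_B = T₀.
J_AC = 1.06×10^-3 m⁴, J_CB = 2.29×10^-3 m⁴, so T_A = T₀·(J_AC/a)/((J_AC/a)+(J_CB/b)) = 260300 N·m, T_B = 461700 N·m.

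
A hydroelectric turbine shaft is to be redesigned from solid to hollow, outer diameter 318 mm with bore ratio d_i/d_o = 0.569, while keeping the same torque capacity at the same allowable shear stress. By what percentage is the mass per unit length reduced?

Equal τ_max and T ⇒ the solid shaft needs d_s³ = d_o³(1−k⁴), so d_s = 318·(1−0.569⁴)^(1/3) = 306.5 mm.
Area ratio A_h/A_s = d_o²(1−k²)/d_s² = (1−k²)/(1−k⁴)^(2/3) = 0.7280.
Mass saving = 1 − 0.7280 = 27.2 %.

27.2 %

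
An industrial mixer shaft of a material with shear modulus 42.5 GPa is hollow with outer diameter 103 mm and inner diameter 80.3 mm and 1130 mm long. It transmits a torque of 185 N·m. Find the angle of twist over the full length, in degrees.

0.0404°

J = π(d_o⁴ − d_i⁴)/32 = π(0.103⁴ − 0.0803⁴)/32 = 6.968×10^-6 m⁴.
θ = T·L/(G·J) = 185.0 × 1.13 / (42.5×10⁹ × 6.968×10^-6) = 7.059×10^-4 rad.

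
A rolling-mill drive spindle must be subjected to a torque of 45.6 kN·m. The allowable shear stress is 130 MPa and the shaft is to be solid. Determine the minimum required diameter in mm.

121 mm

For a solid shaft τ_max = 16T/(πd³), so d = (16T/(π τ_allow))^(1/3) = (16·45600/(π·1.30×10^8))^(1/3) = 0.1213 m.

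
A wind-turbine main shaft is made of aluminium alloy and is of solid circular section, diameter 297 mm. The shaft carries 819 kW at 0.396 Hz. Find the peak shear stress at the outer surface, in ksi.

ω = 2π·0.396 = 2.488 rad/s, so T = P/ω = 819×10³ / 2.488 = 329200 N·m.
J = πd⁴/32 = π(0.297)⁴/32 = 7.639×10^-4 m⁴.
τ_max = T·r/J = 329200 × 0.148 / 7.639×10^-4 = 6.399×10^7 Pa.

9.28 ksi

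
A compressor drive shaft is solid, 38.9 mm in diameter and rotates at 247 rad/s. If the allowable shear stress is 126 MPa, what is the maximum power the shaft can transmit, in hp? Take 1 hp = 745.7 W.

482 hp

J = πd⁴/32 = π(0.0389)⁴/32 = 2.248×10^-7 m⁴.
T_max = τ_allow·J/r = 1.26×10^8 × 2.248×10^-7 / 0.0194 = 1456 N·m.
ω = 247 rad/s, so P_max = T_max·ω = 3.597×10^5 W.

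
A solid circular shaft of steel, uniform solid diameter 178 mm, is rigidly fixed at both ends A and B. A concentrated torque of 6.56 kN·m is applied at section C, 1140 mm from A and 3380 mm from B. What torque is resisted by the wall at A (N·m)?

4910 N·m

With uniform GJ and both ends fixed, compatibility θ_AC = θ_CB gives T_A·a = T_B·b, together with T_A + T_B = T₀.
T_A = T₀·b/(a+b) = 6560·3380/4520 = 4905 N·m; T_B = 1655 N·m.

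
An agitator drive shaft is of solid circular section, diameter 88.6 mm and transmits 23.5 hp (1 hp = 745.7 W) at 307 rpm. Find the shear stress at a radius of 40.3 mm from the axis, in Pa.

ω = 2π·307/60 = 32.15 rad/s, so T = P/ω = 23.5×745.7 / 32.15 = 545.1 N·m.
J = πd⁴/32 = π(0.0886)⁴/32 = 6.050×10^-6 m⁴.
Shear stress varies linearly with radius: τ = T·r/J = 545.1 × 0.0403 / 6.050×10^-6 = 3.631×10^6 Pa.

3.63e6 Pa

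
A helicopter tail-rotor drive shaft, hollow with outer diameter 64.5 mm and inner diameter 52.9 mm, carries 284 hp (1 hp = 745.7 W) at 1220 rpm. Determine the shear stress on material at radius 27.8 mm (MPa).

ω = 2π·1220/60 = 127.8 rad/s, so T = P/ω = 284×745.7 / 127.8 = 1658 N·m.
J = π(d_o⁴ − d_i⁴)/32 = π(0.0645⁴ − 0.0529⁴)/32 = 9.304×10^-7 m⁴.
Shear stress varies linearly with radius: τ = T·r/J = 1658 × 0.0278 / 9.304×10^-7 = 4.953×10^7 Pa.

49.5 MPa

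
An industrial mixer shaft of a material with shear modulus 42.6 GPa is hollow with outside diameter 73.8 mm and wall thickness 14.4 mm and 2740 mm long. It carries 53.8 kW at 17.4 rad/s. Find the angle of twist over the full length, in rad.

0.0792 rad

ω = 17.4 rad/s, so T = P/ω = 53.8×10³ / 17.40 = 3092 N·m.
J = π(d_o⁴ − d_i⁴)/32 = π(0.0738⁴ − 0.0450⁴)/32 = 2.510×10^-6 m⁴.
θ = T·L/(G·J) = 3092 × 2.74 / (42.6×10⁹ × 2.510×10^-6) = 0.07924 rad.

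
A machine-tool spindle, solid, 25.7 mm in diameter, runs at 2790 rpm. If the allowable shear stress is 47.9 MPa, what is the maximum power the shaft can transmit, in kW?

46.6 kW

J = πd⁴/32 = π(0.0257)⁴/32 = 4.283×10^-8 m⁴.
T_max = τ_allow·J/r = 4.79×10^7 × 4.283×10^-8 / 0.0129 = 159.6 N·m.
ω = 2π·2790/60 = 292.2 rad/s, so P_max = T_max·ω = 4.664×10^4 W.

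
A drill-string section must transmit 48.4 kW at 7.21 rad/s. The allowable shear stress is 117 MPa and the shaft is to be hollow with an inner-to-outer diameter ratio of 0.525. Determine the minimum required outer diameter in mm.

ω = 7.21 rad/s, so T = P/ω = 48.4×10³ / 7.210 = 6713 N·m.
For a hollow shaft with d_i/d_o = 0.525: τ_max = 16T/(π d_o³ (1−k⁴)), so d_o = [16T/(π τ_allow (1−k⁴))]^(1/3) = [16·6713/(π·1.17×10^8·0.9240)]^(1/3) = 0.06813 m.

68.1 mm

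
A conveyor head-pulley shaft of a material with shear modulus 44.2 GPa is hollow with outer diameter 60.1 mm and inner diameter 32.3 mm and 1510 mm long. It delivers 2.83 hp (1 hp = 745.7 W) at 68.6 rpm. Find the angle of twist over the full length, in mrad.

8.55 mrad

ω = 2π·68.6/60 = 7.184 rad/s, so T = P/ω = 2.83×745.7 / 7.184 = 293.8 N·m.
J = π(d_o⁴ − d_i⁴)/32 = π(0.0601⁴ − 0.0323⁴)/32 = 1.174×10^-6 m⁴.
θ = T·L/(G·J) = 293.8 × 1.51 / (44.2×10⁹ × 1.174×10^-6) = 8.548×10^-3 rad.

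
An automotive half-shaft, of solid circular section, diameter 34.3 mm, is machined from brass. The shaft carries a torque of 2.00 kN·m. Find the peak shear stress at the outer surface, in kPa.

252000 kPa

J = πd⁴/32 = π(0.0343)⁴/32 = 1.359×10^-7 m⁴.
τ_max = T·r/J = 2000 × 0.0171 / 1.359×10^-7 = 2.524×10^8 Pa.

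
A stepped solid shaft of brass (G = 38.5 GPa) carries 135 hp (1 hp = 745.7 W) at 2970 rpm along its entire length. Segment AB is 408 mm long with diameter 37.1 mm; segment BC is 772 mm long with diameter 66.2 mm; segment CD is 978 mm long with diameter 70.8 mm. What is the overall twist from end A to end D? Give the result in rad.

0.0252 rad

ω = 2π·2970/60 = 311.0 rad/s, so T = P/ω = 135×745.7 / 311.0 = 323.7 N·m.
J_AB = π(0.0371)⁴/32 = 1.86×10^-7 m⁴; J_BC = π(0.0662)⁴/32 = 1.89×10^-6 m⁴; J_CD = π(0.0708)⁴/32 = 2.47×10^-6 m⁴.
θ = (T/G)·Σ L_i/J_i = (323.7/38.5×10⁹)·(0.408/1.86×10^-7 + 0.772/1.89×10^-6 + 0.978/2.47×10^-6) = 0.02522 rad.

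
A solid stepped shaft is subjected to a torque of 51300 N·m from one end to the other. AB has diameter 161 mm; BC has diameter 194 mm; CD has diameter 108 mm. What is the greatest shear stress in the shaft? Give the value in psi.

Under the same torque, τ_max = 16T/(πd³) is largest where d is smallest — segment CD (d = 108 mm).
τ_max = 16·51300/(π·(0.108)³) = 2.074×10^8 Pa.

30100 psi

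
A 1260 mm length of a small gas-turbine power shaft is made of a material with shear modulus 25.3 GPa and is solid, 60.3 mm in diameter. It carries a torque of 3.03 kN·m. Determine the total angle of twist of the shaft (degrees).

6.66°

J = πd⁴/32 = π(0.0603)⁴/32 = 1.298×10^-6 m⁴.
θ = T·L/(G·J) = 3030 × 1.26 / (25.3×10⁹ × 1.298×10^-6) = 0.1163 rad.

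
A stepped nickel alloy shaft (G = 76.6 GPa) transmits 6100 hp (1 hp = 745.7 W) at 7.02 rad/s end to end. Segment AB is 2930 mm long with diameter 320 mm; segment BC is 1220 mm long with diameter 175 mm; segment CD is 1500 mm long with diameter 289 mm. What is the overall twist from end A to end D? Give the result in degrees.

ω = 7.02 rad/s, so T = P/ω = 6100×745.7 / 7.020 = 648000 N·m.
J_AB = π(0.320)⁴/32 = 1.03×10^-3 m⁴; J_BC = π(0.175)⁴/32 = 9.21×10^-5 m⁴; J_CD = π(0.289)⁴/32 = 6.85×10^-4 m⁴.
θ = (T/G)·Σ L_i/J_i = (648000/76.6×10⁹)·(2.93/1.03×10^-3 + 1.22/9.21×10^-5 + 1.50/6.85×10^-4) = 0.1547 rad.

8.86°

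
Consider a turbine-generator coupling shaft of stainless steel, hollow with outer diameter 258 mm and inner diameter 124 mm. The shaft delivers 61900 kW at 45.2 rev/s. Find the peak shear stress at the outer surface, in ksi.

9.90 ksi

ω = 2π·45.2 = 284.0 rad/s, so T = P/ω = 61900×10³ / 284.0 = 218000 N·m.
J = π(d_o⁴ − d_i⁴)/32 = π(0.258⁴ − 0.124⁴)/32 = 4.118×10^-4 m⁴.
τ_max = T·r/J = 218000 × 0.129 / 4.118×10^-4 = 6.828×10^7 Pa.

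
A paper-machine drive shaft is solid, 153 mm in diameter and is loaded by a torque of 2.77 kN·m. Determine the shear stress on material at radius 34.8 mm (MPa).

1.79 MPa

J = πd⁴/32 = π(0.153)⁴/32 = 5.380×10^-5 m⁴.
Shear stress varies linearly with radius: τ = T·r/J = 2770 × 0.0348 / 5.380×10^-5 = 1.792×10^6 Pa.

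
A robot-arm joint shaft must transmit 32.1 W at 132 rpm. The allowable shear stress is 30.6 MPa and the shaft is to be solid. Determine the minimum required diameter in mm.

7.28 mm

ω = 2π·132/60 = 13.82 rad/s, so T = P/ω = 32.1 / 13.82 = 2.322 N·m.
For a solid shaft τ_max = 16T/(πd³), so d = (16T/(π τ_allow))^(1/3) = (16·2.322/(π·3.06×10^7))^(1/3) = 0.007284 m.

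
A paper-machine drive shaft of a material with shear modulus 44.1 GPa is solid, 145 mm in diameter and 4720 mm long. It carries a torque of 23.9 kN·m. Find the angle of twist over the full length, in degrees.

3.38°

J = πd⁴/32 = π(0.145)⁴/32 = 4.340×10^-5 m⁴.
θ = T·L/(G·J) = 23900 × 4.72 / (44.1×10⁹ × 4.340×10^-5) = 0.05894 rad.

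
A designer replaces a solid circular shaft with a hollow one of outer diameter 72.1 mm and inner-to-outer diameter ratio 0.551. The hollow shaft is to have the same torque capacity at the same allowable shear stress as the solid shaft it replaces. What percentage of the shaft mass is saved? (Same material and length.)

25.7 %

Equal τ_max and T ⇒ the solid shaft needs d_s³ = d_o³(1−k⁴), so d_s = 72.1·(1−0.551⁴)^(1/3) = 69.81 mm.
Area ratio A_h/A_s = d_o²(1−k²)/d_s² = (1−k²)/(1−k⁴)^(2/3) = 0.7428.
Mass saving = 1 − 0.7428 = 25.7 %.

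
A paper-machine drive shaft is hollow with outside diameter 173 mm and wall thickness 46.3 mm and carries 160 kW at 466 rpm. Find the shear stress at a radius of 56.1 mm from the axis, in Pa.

2.19e6 Pa

ω = 2π·466/60 = 48.80 rad/s, so T = P/ω = 160×10³ / 48.80 = 3279 N·m.
J = π(d_o⁴ − d_i⁴)/32 = π(0.173⁴ − 0.0804⁴)/32 = 8.384×10^-5 m⁴.
Shear stress varies linearly with radius: τ = T·r/J = 3279 × 0.0561 / 8.384×10^-5 = 2.194×10^6 Pa.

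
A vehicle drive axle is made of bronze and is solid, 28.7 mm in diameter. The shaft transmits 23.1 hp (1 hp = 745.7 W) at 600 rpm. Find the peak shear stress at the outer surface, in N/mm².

59.1 N/mm²

ω = 2π·600/60 = 62.83 rad/s, so T = P/ω = 23.1×745.7 / 62.83 = 274.2 N·m.
J = πd⁴/32 = π(0.0287)⁴/32 = 6.661×10^-8 m⁴.
τ_max = T·r/J = 274.2 × 0.0143 / 6.661×10^-8 = 5.906×10^7 Pa.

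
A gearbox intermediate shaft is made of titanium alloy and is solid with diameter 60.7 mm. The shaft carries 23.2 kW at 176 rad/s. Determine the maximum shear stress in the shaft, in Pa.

ω = 176 rad/s, so T = P/ω = 23.2×10³ / 176.0 = 131.8 N·m.
J = πd⁴/32 = π(0.0607)⁴/32 = 1.333×10^-6 m⁴.
τ_max = T·r/J = 131.8 × 0.0304 / 1.333×10^-6 = 3.002×10^6 Pa.

3.00e6 Pa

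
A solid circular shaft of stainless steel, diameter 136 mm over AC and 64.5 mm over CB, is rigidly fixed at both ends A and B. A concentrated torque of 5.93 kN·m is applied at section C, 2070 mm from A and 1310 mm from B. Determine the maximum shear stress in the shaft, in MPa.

Compatibility: T_A·a/J_AC = T_B·b/J_CB with T_A + T_B = T₀.
J_AC = 3.36×10^-5 m⁴, J_CB = 1.70×10^-6 m⁴, so T_A = T₀·(J_AC/a)/((J_AC/a)+(J_CB/b)) = 5491 N·m, T_B = 439.0 N·m.
τ in each portion: τ_AC = 1.11×10^7 Pa, τ_CB = 8.33×10^6 Pa; maximum is in AC.
τ_max = T_AC·r/J = 5491·0.0680/3.36×10^-5 = 1.112×10^7 Pa.

11.1 MPa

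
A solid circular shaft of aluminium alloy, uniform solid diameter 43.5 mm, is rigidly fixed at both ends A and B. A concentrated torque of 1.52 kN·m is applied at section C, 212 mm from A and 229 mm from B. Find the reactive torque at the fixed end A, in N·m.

789 N·m

With uniform GJ and both ends fixed, compatibility θ_AC = θ_CB gives T_A·a = T_B·b, together with T_A + T_B = T₀.
T_A = T₀·b/(a+b) = 1520·229/441.0 = 789.3 N·m; T_B = 730.7 N·m.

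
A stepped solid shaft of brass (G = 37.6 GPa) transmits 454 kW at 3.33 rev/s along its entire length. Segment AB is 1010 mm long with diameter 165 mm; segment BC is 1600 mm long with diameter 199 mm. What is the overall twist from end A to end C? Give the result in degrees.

ω = 2π·3.33 = 20.92 rad/s, so T = P/ω = 454×10³ / 20.92 = 21700 N·m.
J_AB = π(0.165)⁴/32 = 7.28×10^-5 m⁴; J_BC = π(0.199)⁴/32 = 1.54×10^-4 m⁴.
θ = (T/G)·Σ L_i/J_i = (21700/37.6×10⁹)·(1.01/7.28×10^-5 + 1.60/1.54×10^-4) = 0.01401 rad.

0.803°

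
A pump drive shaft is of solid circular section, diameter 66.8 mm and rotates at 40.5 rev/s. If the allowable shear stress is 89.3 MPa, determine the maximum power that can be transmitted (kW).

1330 kW

J = πd⁴/32 = π(0.0668)⁴/32 = 1.955×10^-6 m⁴.
T_max = τ_allow·J/r = 8.93×10^7 × 1.955×10^-6 / 0.0334 = 5226 N·m.
ω = 2π·40.5 = 254.5 rad/s, so P_max = T_max·ω = 1.330×10^6 W.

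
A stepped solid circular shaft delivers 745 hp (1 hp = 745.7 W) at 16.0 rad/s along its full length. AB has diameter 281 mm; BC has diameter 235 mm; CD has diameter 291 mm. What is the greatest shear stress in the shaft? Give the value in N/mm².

ω = 16.0 rad/s, so T = P/ω = 745×745.7 / 16.00 = 34720 N·m.
Under the same torque, τ_max = 16T/(πd³) is largest where d is smallest — segment BC (d = 235 mm).
τ_max = 16·34720/(π·(0.235)³) = 1.363×10^7 Pa.

13.6 N/mm²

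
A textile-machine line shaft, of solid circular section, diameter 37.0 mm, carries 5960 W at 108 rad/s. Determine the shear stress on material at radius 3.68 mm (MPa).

1.10 MPa

ω = 108 rad/s, so T = P/ω = 5960 / 108.0 = 55.19 N·m.
J = πd⁴/32 = π(0.0370)⁴/32 = 1.840×10^-7 m⁴.
Shear stress varies linearly with radius: τ = T·r/J = 55.19 × 0.00368 / 1.840×10^-7 = 1.104×10^6 Pa.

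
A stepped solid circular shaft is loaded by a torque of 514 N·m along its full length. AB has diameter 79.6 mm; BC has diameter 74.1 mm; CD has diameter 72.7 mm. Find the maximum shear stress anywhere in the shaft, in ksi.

0.988 ksi

Under the same torque, τ_max = 16T/(πd³) is largest where d is smallest — segment CD (d = 72.7 mm).
τ_max = 16·514.0/(π·(0.0727)³) = 6.813×10^6 Pa.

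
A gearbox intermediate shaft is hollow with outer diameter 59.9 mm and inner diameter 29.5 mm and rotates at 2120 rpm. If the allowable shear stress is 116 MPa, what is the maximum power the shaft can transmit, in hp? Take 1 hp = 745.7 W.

J = π(d_o⁴ − d_i⁴)/32 = π(0.0599⁴ − 0.0295⁴)/32 = 1.190×10^-6 m⁴.
T_max = τ_allow·J/r = 1.16×10^8 × 1.190×10^-6 / 0.0300 = 4607 N·m.
ω = 2π·2120/60 = 222.0 rad/s, so P_max = T_max·ω = 1.023×10^6 W.

1370 hp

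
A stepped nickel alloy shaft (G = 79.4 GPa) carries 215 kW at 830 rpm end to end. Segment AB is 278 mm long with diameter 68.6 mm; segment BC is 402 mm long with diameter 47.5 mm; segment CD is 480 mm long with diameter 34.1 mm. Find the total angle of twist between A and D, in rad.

0.142 rad

ω = 2π·830/60 = 86.92 rad/s, so T = P/ω = 215×10³ / 86.92 = 2474 N·m.
J_AB = π(0.0686)⁴/32 = 2.17×10^-6 m⁴; J_BC = π(0.0475)⁴/32 = 5.00×10^-7 m⁴; J_CD = π(0.0341)⁴/32 = 1.33×10^-7 m⁴.
θ = (T/G)·Σ L_i/J_i = (2474/79.4×10⁹)·(0.278/2.17×10^-6 + 0.402/5.00×10^-7 + 0.480/1.33×10^-7) = 0.1417 rad.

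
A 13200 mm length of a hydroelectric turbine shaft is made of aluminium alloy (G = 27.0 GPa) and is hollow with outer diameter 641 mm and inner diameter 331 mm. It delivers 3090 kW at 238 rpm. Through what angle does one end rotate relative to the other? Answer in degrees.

0.226°

ω = 2π·238/60 = 24.92 rad/s, so T = P/ω = 3090×10³ / 24.92 = 124000 N·m.
J = π(d_o⁴ − d_i⁴)/32 = π(0.641⁴ − 0.331⁴)/32 = 0.01540 m⁴.
θ = T·L/(G·J) = 124000 × 13.2 / (27.0×10⁹ × 0.01540) = 3.937×10^-3 rad.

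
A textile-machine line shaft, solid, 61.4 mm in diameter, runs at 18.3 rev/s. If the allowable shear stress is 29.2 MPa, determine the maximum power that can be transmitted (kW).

J = πd⁴/32 = π(0.0614)⁴/32 = 1.395×10^-6 m⁴.
T_max = τ_allow·J/r = 2.92×10^7 × 1.395×10^-6 / 0.0307 = 1327 N·m.
ω = 2π·18.3 = 115.0 rad/s, so P_max = T_max·ω = 1.526×10^5 W.

153 kW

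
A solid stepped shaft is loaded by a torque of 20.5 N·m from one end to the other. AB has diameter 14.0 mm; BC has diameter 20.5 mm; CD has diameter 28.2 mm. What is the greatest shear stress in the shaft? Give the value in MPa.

Under the same torque, τ_max = 16T/(πd³) is largest where d is smallest — segment AB (d = 14.0 mm).
τ_max = 16·20.50/(π·(0.0140)³) = 3.805×10^7 Pa.

38.0 MPa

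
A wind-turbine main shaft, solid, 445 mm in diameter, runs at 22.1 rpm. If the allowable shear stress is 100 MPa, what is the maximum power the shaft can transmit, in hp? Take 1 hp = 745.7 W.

5370 hp

J = πd⁴/32 = π(0.445)⁴/32 = 3.850×10^-3 m⁴.
T_max = τ_allow·J/r = 1.00×10^8 × 3.850×10^-3 / 0.223 = 1.730e6 N·m.
ω = 2π·22.1/60 = 2.314 rad/s, so P_max = T_max·ω = 4.004×10^6 W.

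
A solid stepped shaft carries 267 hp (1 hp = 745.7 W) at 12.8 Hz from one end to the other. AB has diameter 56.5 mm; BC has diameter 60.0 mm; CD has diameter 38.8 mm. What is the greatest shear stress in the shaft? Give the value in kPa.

ω = 2π·12.8 = 80.42 rad/s, so T = P/ω = 267×745.7 / 80.42 = 2476 N·m.
Under the same torque, τ_max = 16T/(πd³) is largest where d is smallest — segment CD (d = 38.8 mm).
τ_max = 16·2476/(π·(0.0388)³) = 2.159×10^8 Pa.

216000 kPa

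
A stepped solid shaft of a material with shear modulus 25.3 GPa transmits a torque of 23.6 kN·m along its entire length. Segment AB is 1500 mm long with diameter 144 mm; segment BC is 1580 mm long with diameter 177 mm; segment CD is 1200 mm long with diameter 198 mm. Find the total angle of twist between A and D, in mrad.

J_AB = π(0.144)⁴/32 = 4.22×10^-5 m⁴; J_BC = π(0.177)⁴/32 = 9.64×10^-5 m⁴; J_CD = π(0.198)⁴/32 = 1.51×10^-4 m⁴.
θ = (T/G)·Σ L_i/J_i = (23600/25.3×10⁹)·(1.50/4.22×10^-5 + 1.58/9.64×10^-5 + 1.20/1.51×10^-4) = 0.05586 rad.

55.9 mrad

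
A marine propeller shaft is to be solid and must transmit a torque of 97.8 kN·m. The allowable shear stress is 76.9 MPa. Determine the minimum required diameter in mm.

For a solid shaft τ_max = 16T/(πd³), so d = (16T/(π τ_allow))^(1/3) = (16·97800/(π·7.69×10^7))^(1/3) = 0.1864 m.

186 mm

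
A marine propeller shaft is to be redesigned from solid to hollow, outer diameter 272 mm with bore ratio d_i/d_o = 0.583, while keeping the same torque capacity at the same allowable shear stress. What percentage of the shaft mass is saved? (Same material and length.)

28.4 %

Equal τ_max and T ⇒ the solid shaft needs d_s³ = d_o³(1−k⁴), so d_s = 272·(1−0.583⁴)^(1/3) = 261.1 mm.
Area ratio A_h/A_s = d_o²(1−k²)/d_s² = (1−k²)/(1−k⁴)^(2/3) = 0.7164.
Mass saving = 1 − 0.7164 = 28.4 %.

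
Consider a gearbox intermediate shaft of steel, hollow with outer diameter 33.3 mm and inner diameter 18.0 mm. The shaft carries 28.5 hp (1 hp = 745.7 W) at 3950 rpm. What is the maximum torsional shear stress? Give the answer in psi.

1120 psi

ω = 2π·3950/60 = 413.6 rad/s, so T = P/ω = 28.5×745.7 / 413.6 = 51.38 N·m.
J = π(d_o⁴ − d_i⁴)/32 = π(0.0333⁴ − 0.0180⁴)/32 = 1.104×10^-7 m⁴.
τ_max = T·r/J = 51.38 × 0.0166 / 1.104×10^-7 = 7.748×10^6 Pa.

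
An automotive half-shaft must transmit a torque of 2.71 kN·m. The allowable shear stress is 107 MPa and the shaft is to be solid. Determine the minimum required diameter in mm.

50.5 mm

For a solid shaft τ_max = 16T/(πd³), so d = (16T/(π τ_allow))^(1/3) = (16·2710/(π·1.07×10^8))^(1/3) = 0.05053 m.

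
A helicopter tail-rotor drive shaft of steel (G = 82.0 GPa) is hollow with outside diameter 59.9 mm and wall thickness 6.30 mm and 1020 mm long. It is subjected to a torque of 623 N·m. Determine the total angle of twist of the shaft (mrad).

J = π(d_o⁴ − d_i⁴)/32 = π(0.0599⁴ − 0.0473⁴)/32 = 7.725×10^-7 m⁴.
θ = T·L/(G·J) = 623.0 × 1.02 / (82.0×10⁹ × 7.725×10^-7) = 0.01003 rad.

10.0 mrad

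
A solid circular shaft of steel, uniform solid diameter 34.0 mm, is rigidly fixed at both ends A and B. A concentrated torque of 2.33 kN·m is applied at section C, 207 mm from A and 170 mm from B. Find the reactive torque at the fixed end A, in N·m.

1050 N·m

With uniform GJ and both ends fixed, compatibility θ_AC = θ_CB gives T_A·a = T_B·b, together with T_A + T_B = T₀.
T_A = T₀·b/(a+b) = 2330·170/377.0 = 1051 N·m; T_B = 1279 N·m.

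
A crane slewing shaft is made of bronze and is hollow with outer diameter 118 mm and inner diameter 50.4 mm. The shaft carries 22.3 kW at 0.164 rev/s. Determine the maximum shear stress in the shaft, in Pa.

ω = 2π·0.164 = 1.030 rad/s, so T = P/ω = 22.3×10³ / 1.030 = 21640 N·m.
J = π(d_o⁴ − d_i⁴)/32 = π(0.118⁴ − 0.0504⁴)/32 = 1.840×10^-5 m⁴.
τ_max = T·r/J = 21640 × 0.0590 / 1.840×10^-5 = 6.939×10^7 Pa.

6.94e7 Pa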